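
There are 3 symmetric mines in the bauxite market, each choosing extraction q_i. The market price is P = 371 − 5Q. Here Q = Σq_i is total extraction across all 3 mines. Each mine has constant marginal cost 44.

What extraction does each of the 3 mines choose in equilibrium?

16.35

A representative mine's profit is π_i = q_i(371 − 5Q) − 44q_i, with Q = q_i + Σ_{j≠i} q_j.
First-order condition: 327 − 10q_i − 5Σ_{j≠i} q_j = 0.
In a symmetric equilibrium every mine chooses the same q, so Σ_{j≠i} q_j = 2q. The condition becomes 327 − 20q = 0, giving q = 327/20 = 16.35.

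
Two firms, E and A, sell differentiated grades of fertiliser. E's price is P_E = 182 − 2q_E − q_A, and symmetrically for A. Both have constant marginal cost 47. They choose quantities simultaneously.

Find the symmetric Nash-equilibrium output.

27

Firm E's profit: π = q_E(182 − 2q_E − q_A) − 47q_E.
∂π/∂q_E = 135 − 4q_E − q_A = 0 ⇒ q_E = 33.75 − 0.25q_A.
By symmetry q_A = q_E; substituting into the reaction function, 1.25q_E = 33.75 and q_E = 27.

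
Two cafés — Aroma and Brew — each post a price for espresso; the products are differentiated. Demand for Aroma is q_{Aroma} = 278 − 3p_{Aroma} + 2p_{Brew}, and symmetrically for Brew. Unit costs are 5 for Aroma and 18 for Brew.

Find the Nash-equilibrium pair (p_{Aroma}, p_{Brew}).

Aroma's profit: π = (p_{Aroma} − 5)(278 − 3p_{Aroma} + 2p_{Brew}).
∂π/∂p_{Aroma} = 293 − 6p_{Aroma} + 2p_{Brew} = 0 ⇒ p_{Aroma} = 293/6 + (1/3)p_{Brew}.
Similarly p_{Brew} = 166/3 + (1/3)p_{Aroma}.
Substituting the second reaction function into the first: p_{Aroma} = 293/6 + (1/3)(166/3 + (1/3)p_{Aroma}), which gives (8/9)p_{Aroma} = 1211/18 ⇒ p_{Aroma} = 75.6875.
Then p_{Brew} = 166/3 + (1/3)·75.6875 = 80.5625.

75.6875, 80.5625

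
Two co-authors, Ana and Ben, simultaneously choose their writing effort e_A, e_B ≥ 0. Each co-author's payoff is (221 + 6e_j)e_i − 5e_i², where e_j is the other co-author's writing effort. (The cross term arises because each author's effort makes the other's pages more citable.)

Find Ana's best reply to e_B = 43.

47.9

Ana's payoff is (221 + 6e_B)e_A − 5e_A².
∂π/∂e_A = 221 + 6e_B − 10e_A = 0, so e_A = 22.1 + 0.6e_B.
At e_B = 43: e_A = 22.1 + 0.6·43 = 47.9.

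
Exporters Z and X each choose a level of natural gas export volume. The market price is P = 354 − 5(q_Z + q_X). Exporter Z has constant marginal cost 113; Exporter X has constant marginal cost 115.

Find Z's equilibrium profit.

1312.2

Exporter Z's profit: π = q_Z(354 − 5(q_Z + q_X)) − 113q_Z.
∂π/∂q_Z = 241 − 10q_Z − 5q_X = 0, so q_Z = 24.1 − 0.5q_X.
By the same steps for X: q_X = 23.9 − 0.5q_Z.
Substituting the second reaction function into the first: q_Z = 24.1 − 0.5(23.9 − 0.5q_Z), which gives 0.75q_Z = 12.15 ⇒ q_Z = 16.2.
Then q_X = 23.9 − 0.5·16.2 = 15.8.
Price P = 354 − 5·32 = 194.
Z's profit: (194 − 113)·16.2 = 1312.2.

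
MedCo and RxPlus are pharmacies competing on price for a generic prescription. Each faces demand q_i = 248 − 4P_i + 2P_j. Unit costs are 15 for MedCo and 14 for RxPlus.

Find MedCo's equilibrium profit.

5241.76

MedCo's profit: π = (P_{MedCo} − 15)(248 − 4P_{MedCo} + 2P_{RxPlus}).
∂π/∂P_{MedCo} = 308 − 8P_{MedCo} + 2P_{RxPlus} = 0 ⇒ P_{MedCo} = 38.5 + 0.25P_{RxPlus}.
Similarly P_{RxPlus} = 38 + 0.25P_{MedCo}.
Solving the two reaction functions simultaneously: (1 − (0.25)(0.25))P_{MedCo} = 38.5 + 0.25·38, so 0.9375P_{MedCo} = 48 and P_{MedCo} = 51.2.
Then P_{RxPlus} = 38 + 0.25·51.2 = 50.8.
q_{MedCo} = 248 − 4·51.2 + 2·50.8 = 144.8.
Profit = (51.2 − 15)·144.8 = 5241.76.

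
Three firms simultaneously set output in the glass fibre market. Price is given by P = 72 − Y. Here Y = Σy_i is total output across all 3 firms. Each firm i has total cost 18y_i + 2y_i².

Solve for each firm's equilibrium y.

6.75

A representative firm's profit is π_i = y_i(72 − Y) − 18y_i − 2y_i², with Y = y_i + Σ_{j≠i} y_j.
First-order condition: 54 − 6y_i − Σ_{j≠i} y_j = 0.
In a symmetric equilibrium every firm chooses the same y, so Σ_{j≠i} y_j = 2y. The condition becomes 54 − 8y = 0, giving y = 54/8 = 6.75.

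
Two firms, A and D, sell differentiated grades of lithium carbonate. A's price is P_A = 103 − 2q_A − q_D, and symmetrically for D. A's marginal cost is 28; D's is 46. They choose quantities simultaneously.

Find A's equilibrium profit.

Firm A's profit: π = q_A(103 − 2q_A − q_D) − 28q_A.
∂π/∂q_A = 75 − 4q_A − q_D = 0 ⇒ q_A = 18.75 − 0.25q_D.
Similarly q_D = 14.25 − 0.25q_A.
Solving the two reaction functions simultaneously: (1 − (−0.25)(−0.25))q_A = 18.75 − 0.25·14.25, so 0.9375q_A = 15.1875 and q_A = 16.2.
Then q_D = 14.25 − 0.25·16.2 = 10.2.
P_A = 103 − 2·16.2 − 10.2 = 60.4.
Profit = (60.4 − 28)·16.2 = 524.88.

524.88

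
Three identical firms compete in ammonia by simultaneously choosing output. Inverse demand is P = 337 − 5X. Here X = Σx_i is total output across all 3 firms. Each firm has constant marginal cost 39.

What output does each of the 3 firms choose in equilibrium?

14.9

A representative firm's profit is π_i = x_i(337 − 5X) − 39x_i, with X = x_i + Σ_{j≠i} x_j.
First-order condition: 298 − 10x_i − 5Σ_{j≠i} x_j = 0.
With identical firms, set every x_j = x: then 298 − 10x − 10x = 0, i.e. x = 298/20 = 14.9.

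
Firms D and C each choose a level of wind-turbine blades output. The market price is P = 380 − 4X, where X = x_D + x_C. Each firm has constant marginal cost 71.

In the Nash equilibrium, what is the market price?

174

Firm D's profit: π = x_D(380 − 4(x_D + x_C)) − 71x_D.
∂π/∂x_D = 309 − 8x_D − 4x_C = 0, so x_D = 38.625 − 0.5x_C.
The game is symmetric, so in equilibrium x_C = x_D: the reaction function gives 1.5x_D = 38.625, hence x_D = 25.75.
Equilibrium price: P = 380 − 4·51.5 = 174.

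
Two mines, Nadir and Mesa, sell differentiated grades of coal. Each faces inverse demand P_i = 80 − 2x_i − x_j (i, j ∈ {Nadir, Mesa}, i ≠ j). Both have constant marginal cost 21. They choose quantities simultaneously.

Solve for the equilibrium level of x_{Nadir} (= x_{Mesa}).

11.8

Mine Nadir's profit: π = x_{Nadir}(80 − 2x_{Nadir} − x_{Mesa}) − 21x_{Nadir}.
∂π/∂x_{Nadir} = 59 − 4x_{Nadir} − x_{Mesa} = 0 ⇒ x_{Nadir} = 14.75 − 0.25x_{Mesa}.
The game is symmetric, so in equilibrium x_{Mesa} = x_{Nadir}: the reaction function gives 1.25x_{Nadir} = 14.75, hence x_{Nadir} = 11.8.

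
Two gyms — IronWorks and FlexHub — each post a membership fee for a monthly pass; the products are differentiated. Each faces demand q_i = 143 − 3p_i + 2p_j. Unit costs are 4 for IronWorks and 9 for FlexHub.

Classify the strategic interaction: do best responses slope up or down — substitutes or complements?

IronWorks's profit: π = (p_{IronWorks} − 4)(143 − 3p_{IronWorks} + 2p_{FlexHub}).
∂π/∂p_{IronWorks} = 155 − 6p_{IronWorks} + 2p_{FlexHub} = 0 ⇒ p_{IronWorks} = 155/6 + (1/3)p_{FlexHub}.
The best-response slope dp_{IronWorks}/dp_{FlexHub} = 1/3 > 0: the reaction function is upward-sloping, so the choices are strategic complements.

strategic complements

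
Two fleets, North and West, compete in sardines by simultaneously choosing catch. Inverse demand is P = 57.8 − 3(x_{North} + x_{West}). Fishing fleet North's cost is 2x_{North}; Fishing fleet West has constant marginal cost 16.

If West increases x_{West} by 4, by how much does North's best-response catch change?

Fishing fleet North's profit: π = x_{North}(57.8 − 3(x_{North} + x_{West})) − 2x_{North}.
∂π/∂x_{North} = 55.8 − 6x_{North} − 3x_{West} = 0, so x_{North} = 9.3 − 0.5x_{West}.
The reaction-function slope is −0.5, so a 4-unit rise in x_{West} moves x_{North} by −0.5 × 4 = −2. North's best response falls — the actions are strategic substitutes.

-2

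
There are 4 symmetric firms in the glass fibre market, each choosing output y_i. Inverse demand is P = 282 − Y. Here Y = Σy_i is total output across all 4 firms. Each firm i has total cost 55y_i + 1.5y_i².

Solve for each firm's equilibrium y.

28.375

A representative firm's profit is π_i = y_i(282 − Y) − 55y_i − 1.5y_i², with Y = y_i + Σ_{j≠i} y_j.
First-order condition: 227 − 5y_i − Σ_{j≠i} y_j = 0.
Imposing symmetry (y_j = y for all j) turns Σ_{j≠i} y_j into 3y, so 227 = 8y and y = 28.375.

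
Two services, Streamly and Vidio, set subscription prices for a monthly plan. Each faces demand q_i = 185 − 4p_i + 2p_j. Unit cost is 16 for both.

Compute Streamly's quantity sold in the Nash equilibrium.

102

Streamly's profit: π = (p_{Streamly} − 16)(185 − 4p_{Streamly} + 2p_{Vidio}).
∂π/∂p_{Streamly} = 249 − 8p_{Streamly} + 2p_{Vidio} = 0 ⇒ p_{Streamly} = 31.125 + 0.25p_{Vidio}.
The game is symmetric, so in equilibrium p_{Vidio} = p_{Streamly}: the reaction function gives 0.75p_{Streamly} = 31.125, hence p_{Streamly} = 41.5.
q_{Streamly} = 185 − 4·41.5 + 2·41.5 = 102.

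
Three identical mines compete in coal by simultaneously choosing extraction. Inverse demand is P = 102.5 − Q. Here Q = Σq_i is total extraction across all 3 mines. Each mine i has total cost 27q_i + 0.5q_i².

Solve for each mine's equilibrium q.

A representative mine's profit is π_i = q_i(102.5 − Q) − 27q_i − 0.5q_i², with Q = q_i + Σ_{j≠i} q_j.
First-order condition: 75.5 − 3q_i − Σ_{j≠i} q_j = 0.
With identical mines, set every q_j = q: then 75.5 − 3q − 2q = 0, i.e. q = 75.5/5 = 15.1.

15.1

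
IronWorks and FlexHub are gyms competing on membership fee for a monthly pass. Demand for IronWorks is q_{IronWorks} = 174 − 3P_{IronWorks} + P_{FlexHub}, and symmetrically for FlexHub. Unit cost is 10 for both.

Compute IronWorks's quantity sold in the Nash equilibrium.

IronWorks's profit: π = (P_{IronWorks} − 10)(174 − 3P_{IronWorks} + P_{FlexHub}).
∂π/∂P_{IronWorks} = 204 − 6P_{IronWorks} + P_{FlexHub} = 0 ⇒ P_{IronWorks} = 34 + (1/6)P_{FlexHub}.
Setting P_{IronWorks} = P_{FlexHub} in the reaction function: P_{IronWorks} = 34 + (1/6)P_{IronWorks}, so P_{IronWorks} = 34 / (5/6) = 40.8.
q_{IronWorks} = 174 − 3·40.8 + 40.8 = 92.4.

92.4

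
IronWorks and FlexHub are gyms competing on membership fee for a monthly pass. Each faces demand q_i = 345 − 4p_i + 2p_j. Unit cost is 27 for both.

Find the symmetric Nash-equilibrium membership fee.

IronWorks's profit: π = (p_{IronWorks} − 27)(345 − 4p_{IronWorks} + 2p_{FlexHub}).
∂π/∂p_{IronWorks} = 453 − 8p_{IronWorks} + 2p_{FlexHub} = 0 ⇒ p_{IronWorks} = 56.625 + 0.25p_{FlexHub}.
The game is symmetric, so in equilibrium p_{FlexHub} = p_{IronWorks}: the reaction function gives 0.75p_{IronWorks} = 56.625, hence p_{IronWorks} = 75.5.

75.5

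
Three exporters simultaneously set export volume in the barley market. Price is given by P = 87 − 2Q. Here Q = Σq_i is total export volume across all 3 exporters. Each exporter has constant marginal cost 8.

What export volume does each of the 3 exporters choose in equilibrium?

9.875

A representative exporter's profit is π_i = q_i(87 − 2Q) − 8q_i, with Q = q_i + Σ_{j≠i} q_j.
First-order condition: 79 − 4q_i − 2Σ_{j≠i} q_j = 0.
With identical exporters, set every q_j = q: then 79 − 4q − 4q = 0, i.e. q = 79/8 = 9.875.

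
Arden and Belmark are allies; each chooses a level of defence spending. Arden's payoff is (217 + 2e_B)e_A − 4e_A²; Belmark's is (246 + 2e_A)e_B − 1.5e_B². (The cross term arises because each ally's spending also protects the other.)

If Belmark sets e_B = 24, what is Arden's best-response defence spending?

33.125

Expanding Arden's payoff: 217e_A + 2e_Be_A − 4e_A².
∂π/∂e_A = 217 + 2e_B − 8e_A = 0, so e_A = 27.125 + 0.25e_B.
At e_B = 24: e_A = 27.125 + 0.25·24 = 33.125.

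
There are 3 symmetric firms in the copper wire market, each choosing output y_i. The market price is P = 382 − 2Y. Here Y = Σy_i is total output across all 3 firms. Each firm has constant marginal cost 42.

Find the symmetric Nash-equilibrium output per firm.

A representative firm's profit is π_i = y_i(382 − 2Y) − 42y_i, with Y = y_i + Σ_{j≠i} y_j.
First-order condition: 340 − 4y_i − 2Σ_{j≠i} y_j = 0.
With identical firms, set every y_j = y: then 340 − 4y − 4y = 0, i.e. y = 340/8 = 42.5.

42.5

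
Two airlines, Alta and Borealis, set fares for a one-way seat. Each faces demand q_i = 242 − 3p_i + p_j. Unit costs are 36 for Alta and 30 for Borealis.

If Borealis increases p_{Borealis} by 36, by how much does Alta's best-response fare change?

Alta's profit: π = (p_{Alta} − 36)(242 − 3p_{Alta} + p_{Borealis}).
∂π/∂p_{Alta} = 350 − 6p_{Alta} + p_{Borealis} = 0 ⇒ p_{Alta} = 175/3 + (1/6)p_{Borealis}.
The reaction-function slope is 1/6, so a 36-unit rise in p_{Borealis} moves p_{Alta} by 1/6 × 36 = 6. Alta's best response rises — the actions are strategic complements.

6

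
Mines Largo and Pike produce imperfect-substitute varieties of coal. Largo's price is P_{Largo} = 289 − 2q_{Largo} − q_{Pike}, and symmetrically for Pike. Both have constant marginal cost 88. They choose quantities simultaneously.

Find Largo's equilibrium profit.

Mine Largo's profit: π = q_{Largo}(289 − 2q_{Largo} − q_{Pike}) − 88q_{Largo}.
∂π/∂q_{Largo} = 201 − 4q_{Largo} − q_{Pike} = 0 ⇒ q_{Largo} = 50.25 − 0.25q_{Pike}.
By symmetry q_{Pike} = q_{Largo}; substituting into the reaction function, 1.25q_{Largo} = 50.25 and q_{Largo} = 40.2.
P_{Largo} = 289 − 2·40.2 − 40.2 = 168.4.
Profit = (168.4 − 88)·40.2 = 3232.08.

3232.08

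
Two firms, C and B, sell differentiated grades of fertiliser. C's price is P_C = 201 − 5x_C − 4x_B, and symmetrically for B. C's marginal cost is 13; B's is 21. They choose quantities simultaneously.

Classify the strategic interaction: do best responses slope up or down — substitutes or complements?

strategic substitutes

Firm C's profit: π = x_C(201 − 5x_C − 4x_B) − 13x_C.
∂π/∂x_C = 188 − 10x_C − 4x_B = 0 ⇒ x_C = 18.8 − 0.4x_B.
The best-response slope dx_C/dx_B = −0.4 < 0: the reaction function is downward-sloping, so the choices are strategic substitutes.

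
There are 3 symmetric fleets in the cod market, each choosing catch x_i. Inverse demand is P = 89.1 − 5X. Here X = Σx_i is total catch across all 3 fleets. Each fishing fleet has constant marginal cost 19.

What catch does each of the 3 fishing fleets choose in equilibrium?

A representative fishing fleet's profit is π_i = x_i(89.1 − 5X) − 19x_i, with X = x_i + Σ_{j≠i} x_j.
First-order condition: 70.1 − 10x_i − 5Σ_{j≠i} x_j = 0.
In a symmetric equilibrium every fishing fleet chooses the same x, so Σ_{j≠i} x_j = 2x. The condition becomes 70.1 − 20x = 0, giving x = 70.1/20 = 3.505.

3.505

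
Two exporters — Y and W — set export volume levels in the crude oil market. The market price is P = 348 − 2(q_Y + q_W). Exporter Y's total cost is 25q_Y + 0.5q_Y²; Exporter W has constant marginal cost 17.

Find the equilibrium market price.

143.125

Exporter Y's profit: π = q_Y(348 − 2(q_Y + q_W)) − 25q_Y − 0.5q_Y².
∂π/∂q_Y = 323 − 5q_Y − 2q_W = 0, so q_Y = 64.6 − 0.4q_W.
For W: ∂π/∂q_W = 331 − 4q_W − 2q_Y = 0 ⇒ q_W = 82.75 − 0.5q_Y.
Substituting the second reaction function into the first: q_Y = 64.6 − 0.4(82.75 − 0.5q_Y), which gives 0.8q_Y = 31.5 ⇒ q_Y = 39.375.
Then q_W = 82.75 − 0.5·39.375 = 63.0625.
Equilibrium price: P = 348 − 2·102.4375 = 143.125.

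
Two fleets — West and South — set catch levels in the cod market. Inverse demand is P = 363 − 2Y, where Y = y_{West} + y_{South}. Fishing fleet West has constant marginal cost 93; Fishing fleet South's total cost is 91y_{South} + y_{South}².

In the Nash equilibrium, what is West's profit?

Fishing fleet West's profit: π = y_{West}(363 − 2(y_{West} + y_{South})) − 93y_{West}.
∂π/∂y_{West} = 270 − 4y_{West} − 2y_{South} = 0, so y_{West} = 67.5 − 0.5y_{South}.
For South: ∂π/∂y_{South} = 272 − 6y_{South} − 2y_{West} = 0 ⇒ y_{South} = 136/3 − (1/3)y_{West}.
Solving the two reaction functions simultaneously: (1 − (−0.5)(−1/3))y_{West} = 67.5 − 0.5·(136/3), so (5/6)y_{West} = 269/6 and y_{West} = 53.8.
Then y_{South} = 136/3 − (1/3)·53.8 = 27.4.
Price P = 363 − 2·81.2 = 200.6.
West's profit: (200.6 − 93)·53.8 = 5788.88.

5788.88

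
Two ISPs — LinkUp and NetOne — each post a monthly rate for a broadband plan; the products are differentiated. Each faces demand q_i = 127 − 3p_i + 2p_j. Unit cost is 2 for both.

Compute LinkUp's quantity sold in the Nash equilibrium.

LinkUp's profit: π = (p_{LinkUp} − 2)(127 − 3p_{LinkUp} + 2p_{NetOne}).
∂π/∂p_{LinkUp} = 133 − 6p_{LinkUp} + 2p_{NetOne} = 0 ⇒ p_{LinkUp} = 133/6 + (1/3)p_{NetOne}.
The game is symmetric, so in equilibrium p_{NetOne} = p_{LinkUp}: the reaction function gives (2/3)p_{LinkUp} = 133/6, hence p_{LinkUp} = 33.25.
q_{LinkUp} = 127 − 3·33.25 + 2·33.25 = 93.75.

93.75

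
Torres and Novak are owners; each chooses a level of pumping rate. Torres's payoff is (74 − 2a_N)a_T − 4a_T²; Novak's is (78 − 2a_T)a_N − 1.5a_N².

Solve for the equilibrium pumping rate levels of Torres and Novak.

Expanding Torres's payoff: 74a_T − 2a_Na_T − 4a_T².
∂π/∂a_T = 74 − 2a_N − 8a_T = 0, so a_T = 9.25 − 0.25a_N.
Likewise for Novak: a_N = 26 − (2/3)a_T.
Solving the two reaction functions simultaneously: (1 − (−0.25)(−2/3))a_T = 9.25 − 0.25·26, so (5/6)a_T = 2.75 and a_T = 3.3.
Then a_N = 26 − (2/3)·3.3 = 23.8.

3.3, 23.8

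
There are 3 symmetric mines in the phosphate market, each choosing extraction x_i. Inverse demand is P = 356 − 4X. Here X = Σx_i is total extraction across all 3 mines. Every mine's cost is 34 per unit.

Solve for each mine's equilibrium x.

20.125

A representative mine's profit is π_i = x_i(356 − 4X) − 34x_i, with X = x_i + Σ_{j≠i} x_j.
First-order condition: 322 − 8x_i − 4Σ_{j≠i} x_j = 0.
In a symmetric equilibrium every mine chooses the same x, so Σ_{j≠i} x_j = 2x. The condition becomes 322 − 16x = 0, giving x = 322/16 = 20.125.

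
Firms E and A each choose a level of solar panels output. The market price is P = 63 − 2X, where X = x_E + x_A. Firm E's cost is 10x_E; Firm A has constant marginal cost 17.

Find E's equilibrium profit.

Firm E's profit: π = x_E(63 − 2(x_E + x_A)) − 10x_E.
∂π/∂x_E = 53 − 4x_E − 2x_A = 0, so x_E = 13.25 − 0.5x_A.
By the same steps for A: x_A = 11.5 − 0.5x_E.
Substituting the second reaction function into the first: x_E = 13.25 − 0.5(11.5 − 0.5x_E), which gives 0.75x_E = 7.5 ⇒ x_E = 10.
Then x_A = 11.5 − 0.5·10 = 6.5.
Price P = 63 − 2·16.5 = 30.
E's profit: (30 − 10)·10 = 200.

200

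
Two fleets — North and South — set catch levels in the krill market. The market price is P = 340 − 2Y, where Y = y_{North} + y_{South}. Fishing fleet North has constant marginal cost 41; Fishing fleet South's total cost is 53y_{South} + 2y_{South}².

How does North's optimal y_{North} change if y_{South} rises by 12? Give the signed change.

-6

Fishing fleet North's profit: π = y_{North}(340 − 2(y_{North} + y_{South})) − 41y_{North}.
∂π/∂y_{North} = 299 − 4y_{North} − 2y_{South} = 0, so y_{North} = 74.75 − 0.5y_{South}.
The reaction-function slope is −0.5, so a 12-unit rise in y_{South} moves y_{North} by −0.5 × 12 = −6. North's best response falls — the actions are strategic substitutes.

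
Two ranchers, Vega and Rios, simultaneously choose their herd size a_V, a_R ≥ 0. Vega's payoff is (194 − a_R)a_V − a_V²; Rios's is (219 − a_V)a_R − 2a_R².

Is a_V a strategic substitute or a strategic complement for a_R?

Expanding Vega's payoff: 194a_V − a_Ra_V − a_V².
∂π/∂a_V = 194 − a_R − 2a_V = 0, so a_V = 97 − 0.5a_R.
The best-response slope da_V/da_R = −0.5 < 0: the reaction function is downward-sloping, so the choices are strategic substitutes.

strategic substitutes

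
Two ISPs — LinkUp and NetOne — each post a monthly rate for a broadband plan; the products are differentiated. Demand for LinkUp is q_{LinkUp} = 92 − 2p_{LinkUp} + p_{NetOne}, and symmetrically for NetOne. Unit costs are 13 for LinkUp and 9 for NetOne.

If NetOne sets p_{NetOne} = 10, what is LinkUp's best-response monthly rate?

LinkUp's profit: π = (p_{LinkUp} − 13)(92 − 2p_{LinkUp} + p_{NetOne}).
∂π/∂p_{LinkUp} = 118 − 4p_{LinkUp} + p_{NetOne} = 0 ⇒ p_{LinkUp} = 29.5 + 0.25p_{NetOne}.
At p_{NetOne} = 10: p_{LinkUp} = 29.5 + 0.25·10 = 32.

32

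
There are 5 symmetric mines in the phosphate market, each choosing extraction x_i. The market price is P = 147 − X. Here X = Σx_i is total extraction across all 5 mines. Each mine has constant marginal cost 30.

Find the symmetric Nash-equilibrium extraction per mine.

A representative mine's profit is π_i = x_i(147 − X) − 30x_i, with X = x_i + Σ_{j≠i} x_j.
First-order condition: 117 − 2x_i − Σ_{j≠i} x_j = 0.
In a symmetric equilibrium every mine chooses the same x, so Σ_{j≠i} x_j = 4x. The condition becomes 117 − 6x = 0, giving x = 117/6 = 19.5.

19.5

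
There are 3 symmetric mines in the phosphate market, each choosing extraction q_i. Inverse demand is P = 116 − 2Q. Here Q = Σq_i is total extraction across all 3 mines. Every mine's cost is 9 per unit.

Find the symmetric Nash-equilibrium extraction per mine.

A representative mine's profit is π_i = q_i(116 − 2Q) − 9q_i, with Q = q_i + Σ_{j≠i} q_j.
First-order condition: 107 − 4q_i − 2Σ_{j≠i} q_j = 0.
In a symmetric equilibrium every mine chooses the same q, so Σ_{j≠i} q_j = 2q. The condition becomes 107 − 8q = 0, giving q = 107/8 = 13.375.

13.375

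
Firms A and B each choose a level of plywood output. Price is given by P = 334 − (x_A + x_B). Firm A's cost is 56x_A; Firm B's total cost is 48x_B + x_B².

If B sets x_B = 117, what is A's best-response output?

Firm A's profit: π = x_A(334 − (x_A + x_B)) − 56x_A.
∂π/∂x_A = 278 − 2x_A − x_B = 0, so x_A = 139 − 0.5x_B.
At x_B = 117: x_A = 139 − 0.5·117 = 80.5.

80.5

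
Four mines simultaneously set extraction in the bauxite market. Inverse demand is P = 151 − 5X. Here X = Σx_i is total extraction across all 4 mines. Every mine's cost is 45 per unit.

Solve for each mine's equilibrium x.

4.24

A representative mine's profit is π_i = x_i(151 − 5X) − 45x_i, with X = x_i + Σ_{j≠i} x_j.
First-order condition: 106 − 10x_i − 5Σ_{j≠i} x_j = 0.
In a symmetric equilibrium every mine chooses the same x, so Σ_{j≠i} x_j = 3x. The condition becomes 106 − 25x = 0, giving x = 106/25 = 4.24.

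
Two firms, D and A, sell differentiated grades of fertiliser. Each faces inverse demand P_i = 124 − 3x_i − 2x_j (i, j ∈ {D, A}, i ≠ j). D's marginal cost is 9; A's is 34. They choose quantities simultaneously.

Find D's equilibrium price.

56.8125

Firm D's profit: π = x_D(124 − 3x_D − 2x_A) − 9x_D.
∂π/∂x_D = 115 − 6x_D − 2x_A = 0 ⇒ x_D = 115/6 − (1/3)x_A.
Similarly x_A = 15 − (1/3)x_D.
Substituting the second reaction function into the first: x_D = 115/6 − (1/3)(15 − (1/3)x_D), which gives (8/9)x_D = 85/6 ⇒ x_D = 15.9375.
Then x_A = 15 − (1/3)·15.9375 = 9.6875.
P_D = 124 − 3·15.9375 − 2·9.6875 = 56.8125.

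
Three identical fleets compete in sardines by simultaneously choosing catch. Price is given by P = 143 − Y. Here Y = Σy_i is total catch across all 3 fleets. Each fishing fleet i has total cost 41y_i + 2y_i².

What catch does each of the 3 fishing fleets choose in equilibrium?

A representative fishing fleet's profit is π_i = y_i(143 − Y) − 41y_i − 2y_i², with Y = y_i + Σ_{j≠i} y_j.
First-order condition: 102 − 6y_i − Σ_{j≠i} y_j = 0.
Imposing symmetry (y_j = y for all j) turns Σ_{j≠i} y_j into 2y, so 102 = 8y and y = 12.75.

12.75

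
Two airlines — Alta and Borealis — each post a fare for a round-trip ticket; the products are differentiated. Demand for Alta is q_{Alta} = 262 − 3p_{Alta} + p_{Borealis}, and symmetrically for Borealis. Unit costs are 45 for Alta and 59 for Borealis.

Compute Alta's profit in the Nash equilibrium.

Alta's profit: π = (p_{Alta} − 45)(262 − 3p_{Alta} + p_{Borealis}).
∂π/∂p_{Alta} = 397 − 6p_{Alta} + p_{Borealis} = 0 ⇒ p_{Alta} = 397/6 + (1/6)p_{Borealis}.
Similarly p_{Borealis} = 439/6 + (1/6)p_{Alta}.
Plugging p_{Borealis} into Alta's best response: p_{Alta} = 397/6 + (1/6)(439/6 + (1/6)p_{Alta}) ⇒ (35/36)p_{Alta} = 2821/36, so p_{Alta} = 80.6.
Then p_{Borealis} = 439/6 + (1/6)·80.6 = 86.6.
q_{Alta} = 262 − 3·80.6 + 86.6 = 106.8.
Profit = (80.6 − 45)·106.8 = 3802.08.

3802.08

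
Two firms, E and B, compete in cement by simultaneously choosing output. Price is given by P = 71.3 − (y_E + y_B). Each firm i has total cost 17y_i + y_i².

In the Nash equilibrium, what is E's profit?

235.8792

Firm E's profit: π = y_E(71.3 − (y_E + y_B)) − 17y_E − y_E².
∂π/∂y_E = 54.3 − 4y_E − y_B = 0, so y_E = 13.575 − 0.25y_B.
The game is symmetric, so in equilibrium y_B = y_E: the reaction function gives 1.25y_E = 13.575, hence y_E = 10.86.
Price P = 71.3 − 21.72 = 49.58.
E's profit: (49.58 − 17)·10.86 − (10.86)² = 235.8792.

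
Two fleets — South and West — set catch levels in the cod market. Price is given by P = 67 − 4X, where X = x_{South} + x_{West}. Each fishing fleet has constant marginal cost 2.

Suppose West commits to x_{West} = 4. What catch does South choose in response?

Fishing fleet South's profit: π = x_{South}(67 − 4(x_{South} + x_{West})) − 2x_{South}.
∂π/∂x_{South} = 65 − 8x_{South} − 4x_{West} = 0, so x_{South} = 8.125 − 0.5x_{West}.
At x_{West} = 4: x_{South} = 8.125 − 0.5·4 = 6.125.

6.125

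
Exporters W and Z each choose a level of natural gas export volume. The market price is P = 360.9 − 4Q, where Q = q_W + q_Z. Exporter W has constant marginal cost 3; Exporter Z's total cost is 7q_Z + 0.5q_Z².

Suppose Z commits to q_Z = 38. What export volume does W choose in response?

Exporter W's profit: π = q_W(360.9 − 4(q_W + q_Z)) − 3q_W.
∂π/∂q_W = 357.9 − 8q_W − 4q_Z = 0, so q_W = 44.7375 − 0.5q_Z.
At q_Z = 38: q_W = 44.7375 − 0.5·38 = 25.7375.

25.7375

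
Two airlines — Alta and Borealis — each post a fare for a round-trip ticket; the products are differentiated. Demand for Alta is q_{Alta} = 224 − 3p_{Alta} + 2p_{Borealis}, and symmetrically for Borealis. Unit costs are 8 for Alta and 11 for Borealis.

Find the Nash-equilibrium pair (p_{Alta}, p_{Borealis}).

Alta's profit: π = (p_{Alta} − 8)(224 − 3p_{Alta} + 2p_{Borealis}).
∂π/∂p_{Alta} = 248 − 6p_{Alta} + 2p_{Borealis} = 0 ⇒ p_{Alta} = 124/3 + (1/3)p_{Borealis}.
Similarly p_{Borealis} = 257/6 + (1/3)p_{Alta}.
Solving the two reaction functions simultaneously: (1 − (1/3)(1/3))p_{Alta} = 124/3 + (1/3)·(257/6), so (8/9)p_{Alta} = 1001/18 and p_{Alta} = 62.5625.
Then p_{Borealis} = 257/6 + (1/3)·62.5625 = 63.6875.

62.5625, 63.6875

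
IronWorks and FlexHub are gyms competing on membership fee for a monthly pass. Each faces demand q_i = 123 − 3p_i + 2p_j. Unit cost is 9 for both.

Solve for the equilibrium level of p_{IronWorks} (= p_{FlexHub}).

IronWorks's profit: π = (p_{IronWorks} − 9)(123 − 3p_{IronWorks} + 2p_{FlexHub}).
∂π/∂p_{IronWorks} = 150 − 6p_{IronWorks} + 2p_{FlexHub} = 0 ⇒ p_{IronWorks} = 25 + (1/3)p_{FlexHub}.
Setting p_{IronWorks} = p_{FlexHub} in the reaction function: p_{IronWorks} = 25 + (1/3)p_{IronWorks}, so p_{IronWorks} = 25 / (2/3) = 37.5.

37.5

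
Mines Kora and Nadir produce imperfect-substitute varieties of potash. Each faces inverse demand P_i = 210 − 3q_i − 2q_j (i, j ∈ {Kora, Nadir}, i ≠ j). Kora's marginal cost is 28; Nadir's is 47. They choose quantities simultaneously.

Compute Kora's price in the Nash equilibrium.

Mine Kora's profit: π = q_{Kora}(210 − 3q_{Kora} − 2q_{Nadir}) − 28q_{Kora}.
∂π/∂q_{Kora} = 182 − 6q_{Kora} − 2q_{Nadir} = 0 ⇒ q_{Kora} = 91/3 − (1/3)q_{Nadir}.
Similarly q_{Nadir} = 163/6 − (1/3)q_{Kora}.
Solving the two reaction functions simultaneously: (1 − (−1/3)(−1/3))q_{Kora} = 91/3 − (1/3)·(163/6), so (8/9)q_{Kora} = 383/18 and q_{Kora} = 23.9375.
Then q_{Nadir} = 163/6 − (1/3)·23.9375 = 19.1875.
P_{Kora} = 210 − 3·23.9375 − 2·19.1875 = 99.8125.

99.8125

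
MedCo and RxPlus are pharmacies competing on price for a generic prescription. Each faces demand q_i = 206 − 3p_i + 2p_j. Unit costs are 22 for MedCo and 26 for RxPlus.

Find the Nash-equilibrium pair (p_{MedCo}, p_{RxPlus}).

68.75, 70.25

MedCo's profit: π = (p_{MedCo} − 22)(206 − 3p_{MedCo} + 2p_{RxPlus}).
∂π/∂p_{MedCo} = 272 − 6p_{MedCo} + 2p_{RxPlus} = 0 ⇒ p_{MedCo} = 136/3 + (1/3)p_{RxPlus}.
Similarly p_{RxPlus} = 142/3 + (1/3)p_{MedCo}.
Solving the two reaction functions simultaneously: (1 − (1/3)(1/3))p_{MedCo} = 136/3 + (1/3)·(142/3), so (8/9)p_{MedCo} = 550/9 and p_{MedCo} = 68.75.
Then p_{RxPlus} = 142/3 + (1/3)·68.75 = 70.25.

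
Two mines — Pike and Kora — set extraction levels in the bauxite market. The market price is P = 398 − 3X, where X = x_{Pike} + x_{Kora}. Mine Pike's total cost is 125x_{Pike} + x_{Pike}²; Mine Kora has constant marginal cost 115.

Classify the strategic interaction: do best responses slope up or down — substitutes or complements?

Mine Pike's profit: π = x_{Pike}(398 − 3(x_{Pike} + x_{Kora})) − 125x_{Pike} − x_{Pike}².
∂π/∂x_{Pike} = 273 − 8x_{Pike} − 3x_{Kora} = 0, so x_{Pike} = 34.125 − 0.375x_{Kora}.
The best-response slope dx_{Pike}/dx_{Kora} = −0.375 < 0: the reaction function is downward-sloping, so the choices are strategic substitutes.

strategic substitutes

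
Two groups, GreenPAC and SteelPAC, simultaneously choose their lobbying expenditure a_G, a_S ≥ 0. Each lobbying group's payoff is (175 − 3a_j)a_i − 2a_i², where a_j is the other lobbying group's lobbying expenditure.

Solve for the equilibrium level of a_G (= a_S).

25

GreenPAC's payoff is (175 − 3a_S)a_G − 2a_G².
∂π/∂a_G = 175 − 3a_S − 4a_G = 0, so a_G = 43.75 − 0.75a_S.
The game is symmetric, so in equilibrium a_S = a_G: the reaction function gives 1.75a_G = 43.75, hence a_G = 25.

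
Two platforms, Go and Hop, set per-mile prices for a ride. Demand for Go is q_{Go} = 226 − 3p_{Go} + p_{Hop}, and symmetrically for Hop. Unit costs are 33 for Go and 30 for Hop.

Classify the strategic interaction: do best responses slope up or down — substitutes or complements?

Go's profit: π = (p_{Go} − 33)(226 − 3p_{Go} + p_{Hop}).
∂π/∂p_{Go} = 325 − 6p_{Go} + p_{Hop} = 0 ⇒ p_{Go} = 325/6 + (1/6)p_{Hop}.
The best-response slope dp_{Go}/dp_{Hop} = 1/6 > 0: the reaction function is upward-sloping, so the choices are strategic complements.

strategic complements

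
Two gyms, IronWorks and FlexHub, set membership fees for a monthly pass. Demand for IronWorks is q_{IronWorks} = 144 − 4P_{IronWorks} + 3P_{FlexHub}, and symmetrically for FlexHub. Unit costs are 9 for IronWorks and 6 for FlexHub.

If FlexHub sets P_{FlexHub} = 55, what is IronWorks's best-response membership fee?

IronWorks's profit: π = (P_{IronWorks} − 9)(144 − 4P_{IronWorks} + 3P_{FlexHub}).
∂π/∂P_{IronWorks} = 180 − 8P_{IronWorks} + 3P_{FlexHub} = 0 ⇒ P_{IronWorks} = 22.5 + 0.375P_{FlexHub}.
At P_{FlexHub} = 55: P_{IronWorks} = 22.5 + 0.375·55 = 43.125.

43.125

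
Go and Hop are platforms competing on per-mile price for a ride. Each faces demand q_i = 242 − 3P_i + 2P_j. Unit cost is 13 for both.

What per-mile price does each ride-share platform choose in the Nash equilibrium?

70.25

Go's profit: π = (P_{Go} − 13)(242 − 3P_{Go} + 2P_{Hop}).
∂π/∂P_{Go} = 281 − 6P_{Go} + 2P_{Hop} = 0 ⇒ P_{Go} = 281/6 + (1/3)P_{Hop}.
The game is symmetric, so in equilibrium P_{Hop} = P_{Go}: the reaction function gives (2/3)P_{Go} = 281/6, hence P_{Go} = 70.25.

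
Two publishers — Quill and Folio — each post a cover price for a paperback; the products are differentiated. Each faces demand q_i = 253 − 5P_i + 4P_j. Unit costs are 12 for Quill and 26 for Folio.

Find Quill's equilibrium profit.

9461.25

Quill's profit: π = (P_{Quill} − 12)(253 − 5P_{Quill} + 4P_{Folio}).
∂π/∂P_{Quill} = 313 − 10P_{Quill} + 4P_{Folio} = 0 ⇒ P_{Quill} = 31.3 + 0.4P_{Folio}.
Similarly P_{Folio} = 38.3 + 0.4P_{Quill}.
Plugging P_{Folio} into Quill's best response: P_{Quill} = 31.3 + 0.4(38.3 + 0.4P_{Quill}) ⇒ 0.84P_{Quill} = 46.62, so P_{Quill} = 55.5.
Then P_{Folio} = 38.3 + 0.4·55.5 = 60.5.
q_{Quill} = 253 − 5·55.5 + 4·60.5 = 217.5.
Profit = (55.5 − 12)·217.5 = 9461.25.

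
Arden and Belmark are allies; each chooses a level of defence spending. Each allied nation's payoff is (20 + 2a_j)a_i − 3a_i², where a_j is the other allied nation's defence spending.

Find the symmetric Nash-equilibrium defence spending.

5

Arden's payoff is (20 + 2a_B)a_A − 3a_A².
∂π/∂a_A = 20 + 2a_B − 6a_A = 0, so a_A = 10/3 + (1/3)a_B.
By symmetry a_B = a_A; substituting into the reaction function, (2/3)a_A = 10/3 and a_A = 5.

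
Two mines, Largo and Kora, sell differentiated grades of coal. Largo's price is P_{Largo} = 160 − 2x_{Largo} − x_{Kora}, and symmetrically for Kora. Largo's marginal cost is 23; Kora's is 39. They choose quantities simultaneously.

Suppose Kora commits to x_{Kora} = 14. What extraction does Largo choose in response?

Mine Largo's profit: π = x_{Largo}(160 − 2x_{Largo} − x_{Kora}) − 23x_{Largo}.
∂π/∂x_{Largo} = 137 − 4x_{Largo} − x_{Kora} = 0 ⇒ x_{Largo} = 34.25 − 0.25x_{Kora}.
At x_{Kora} = 14: x_{Largo} = 34.25 − 0.25·14 = 30.75.

30.75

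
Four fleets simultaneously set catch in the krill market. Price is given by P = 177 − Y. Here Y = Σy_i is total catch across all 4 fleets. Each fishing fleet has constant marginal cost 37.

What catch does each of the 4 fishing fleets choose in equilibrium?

28

A representative fishing fleet's profit is π_i = y_i(177 − Y) − 37y_i, with Y = y_i + Σ_{j≠i} y_j.
First-order condition: 140 − 2y_i − Σ_{j≠i} y_j = 0.
In a symmetric equilibrium every fishing fleet chooses the same y, so Σ_{j≠i} y_j = 3y. The condition becomes 140 − 5y = 0, giving y = 140/5 = 28.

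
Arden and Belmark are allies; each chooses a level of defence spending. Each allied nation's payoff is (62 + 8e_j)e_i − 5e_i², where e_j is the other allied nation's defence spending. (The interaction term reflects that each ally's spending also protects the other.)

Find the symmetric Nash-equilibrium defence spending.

Arden's payoff is (62 + 8e_B)e_A − 5e_A².
∂π/∂e_A = 62 + 8e_B − 10e_A = 0, so e_A = 6.2 + 0.8e_B.
The game is symmetric, so in equilibrium e_B = e_A: the reaction function gives 0.2e_A = 6.2, hence e_A = 31.

31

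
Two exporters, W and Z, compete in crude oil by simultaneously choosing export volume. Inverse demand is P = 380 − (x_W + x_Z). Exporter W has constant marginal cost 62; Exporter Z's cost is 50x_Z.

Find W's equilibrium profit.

10404

Exporter W's profit: π = x_W(380 − (x_W + x_Z)) − 62x_W.
∂π/∂x_W = 318 − 2x_W − x_Z = 0, so x_W = 159 − 0.5x_Z.
By the same steps for Z: x_Z = 165 − 0.5x_W.
Substituting the second reaction function into the first: x_W = 159 − 0.5(165 − 0.5x_W), which gives 0.75x_W = 76.5 ⇒ x_W = 102.
Then x_Z = 165 − 0.5·102 = 114.
Price P = 380 − 216 = 164.
W's profit: (164 − 62)·102 = 10404.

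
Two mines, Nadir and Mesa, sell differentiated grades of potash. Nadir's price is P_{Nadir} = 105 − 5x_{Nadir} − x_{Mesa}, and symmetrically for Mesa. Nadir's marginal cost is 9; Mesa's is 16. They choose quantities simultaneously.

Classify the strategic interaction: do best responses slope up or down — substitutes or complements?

Mine Nadir's profit: π = x_{Nadir}(105 − 5x_{Nadir} − x_{Mesa}) − 9x_{Nadir}.
∂π/∂x_{Nadir} = 96 − 10x_{Nadir} − x_{Mesa} = 0 ⇒ x_{Nadir} = 9.6 − 0.1x_{Mesa}.
The best-response slope dx_{Nadir}/dx_{Mesa} = −0.1 < 0: the reaction function is downward-sloping, so the choices are strategic substitutes.

strategic substitutes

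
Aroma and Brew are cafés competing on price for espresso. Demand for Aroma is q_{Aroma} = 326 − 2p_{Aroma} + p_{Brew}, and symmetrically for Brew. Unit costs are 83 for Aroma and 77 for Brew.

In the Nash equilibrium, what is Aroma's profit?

Aroma's profit: π = (p_{Aroma} − 83)(326 − 2p_{Aroma} + p_{Brew}).
∂π/∂p_{Aroma} = 492 − 4p_{Aroma} + p_{Brew} = 0 ⇒ p_{Aroma} = 123 + 0.25p_{Brew}.
Similarly p_{Brew} = 120 + 0.25p_{Aroma}.
Solving the two reaction functions simultaneously: (1 − (0.25)(0.25))p_{Aroma} = 123 + 0.25·120, so 0.9375p_{Aroma} = 153 and p_{Aroma} = 163.2.
Then p_{Brew} = 120 + 0.25·163.2 = 160.8.
q_{Aroma} = 326 − 2·163.2 + 160.8 = 160.4.
Profit = (163.2 − 83)·160.4 = 12864.08.

12864.08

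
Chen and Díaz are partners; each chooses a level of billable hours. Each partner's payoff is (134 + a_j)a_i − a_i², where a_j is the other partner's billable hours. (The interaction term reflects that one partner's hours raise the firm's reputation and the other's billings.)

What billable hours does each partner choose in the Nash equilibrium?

Chen's payoff is (134 + a_D)a_C − a_C².
∂π/∂a_C = 134 + a_D − 2a_C = 0, so a_C = 67 + 0.5a_D.
By symmetry a_D = a_C; substituting into the reaction function, 0.5a_C = 67 and a_C = 134.

134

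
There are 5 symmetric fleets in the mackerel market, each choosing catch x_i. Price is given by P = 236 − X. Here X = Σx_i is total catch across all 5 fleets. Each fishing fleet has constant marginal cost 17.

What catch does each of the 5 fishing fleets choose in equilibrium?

A representative fishing fleet's profit is π_i = x_i(236 − X) − 17x_i, with X = x_i + Σ_{j≠i} x_j.
First-order condition: 219 − 2x_i − Σ_{j≠i} x_j = 0.
In a symmetric equilibrium every fishing fleet chooses the same x, so Σ_{j≠i} x_j = 4x. The condition becomes 219 − 6x = 0, giving x = 219/6 = 36.5.

36.5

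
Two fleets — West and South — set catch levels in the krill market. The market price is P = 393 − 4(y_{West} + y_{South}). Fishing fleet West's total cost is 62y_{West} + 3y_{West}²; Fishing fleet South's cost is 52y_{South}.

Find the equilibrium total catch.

49.3125

Fishing fleet West's profit: π = y_{West}(393 − 4(y_{West} + y_{South})) − 62y_{West} − 3y_{West}².
∂π/∂y_{West} = 331 − 14y_{West} − 4y_{South} = 0, so y_{West} = 331/14 − (2/7)y_{South}.
For South: ∂π/∂y_{South} = 341 − 8y_{South} − 4y_{West} = 0 ⇒ y_{South} = 42.625 − 0.5y_{West}.
Solving the two reaction functions simultaneously: (1 − (−2/7)(−0.5))y_{West} = 331/14 − (2/7)·42.625, so (6/7)y_{West} = 321/28 and y_{West} = 13.375.
Then y_{South} = 42.625 − 0.5·13.375 = 35.9375.
Total catch: 13.375 + 35.9375 = 49.3125.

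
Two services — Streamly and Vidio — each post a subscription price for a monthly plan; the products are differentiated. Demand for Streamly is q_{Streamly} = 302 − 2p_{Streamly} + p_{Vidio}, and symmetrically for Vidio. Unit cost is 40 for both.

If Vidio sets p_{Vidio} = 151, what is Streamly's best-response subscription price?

133.25

Streamly's profit: π = (p_{Streamly} − 40)(302 − 2p_{Streamly} + p_{Vidio}).
∂π/∂p_{Streamly} = 382 − 4p_{Streamly} + p_{Vidio} = 0 ⇒ p_{Streamly} = 95.5 + 0.25p_{Vidio}.
At p_{Vidio} = 151: p_{Streamly} = 95.5 + 0.25·151 = 133.25.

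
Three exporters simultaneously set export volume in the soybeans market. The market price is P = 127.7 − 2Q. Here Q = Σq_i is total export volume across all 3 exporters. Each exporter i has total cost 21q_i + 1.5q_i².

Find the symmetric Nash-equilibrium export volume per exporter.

9.7

A representative exporter's profit is π_i = q_i(127.7 − 2Q) − 21q_i − 1.5q_i², with Q = q_i + Σ_{j≠i} q_j.
First-order condition: 106.7 − 7q_i − 2Σ_{j≠i} q_j = 0.
Imposing symmetry (q_j = q for all j) turns Σ_{j≠i} q_j into 2q, so 106.7 = 11q and q = 9.7.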